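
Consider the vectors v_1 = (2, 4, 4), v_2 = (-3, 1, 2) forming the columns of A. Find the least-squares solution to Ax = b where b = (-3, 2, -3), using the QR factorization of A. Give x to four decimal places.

x = (-0.3632, 0.5128)

v_1 = (2, 4, 4); ‖v_1‖ = 6.0000, so e_1 = (0.3333, 0.6667, 0.6667).
e_1·v_2 = 0.3333·(-3) + 0.6667·1 + 0.6667·2 = 1.0000.
u_2 = v_2 − 1.0000·e_1 = (-3.3333, 0.3333, 1.3333).
‖u_2‖ = 3.6056, so e_2 = (-0.9245, 0.0925, 0.3698).
Qᵀb = (-1.6667, 1.8490).
Back-substitute: x_2 = 1.8490/3.6056 = 0.5128.
x_1 = (-1.6667 − 1.0000·0.5128)/6.0000 = -0.3632.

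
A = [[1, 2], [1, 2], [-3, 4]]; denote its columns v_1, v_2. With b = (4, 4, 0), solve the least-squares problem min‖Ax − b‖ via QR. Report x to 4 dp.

x = (1.6000, 1.2000)

q_1 = v_1/‖v_1‖ = (1, 1, -3)/3.3166 = (0.3015, 0.3015, -0.9045).
r_{12} = q_1·v_2 = -2.4121.
u_2 = v_2 + 2.4121·q_1 = (2.7273, 2.7273, 1.8182).
‖u_2‖ = 4.2640, so q_2 = (0.6396, 0.6396, 0.4264).
Qᵀb = (2.4121, 5.1168).
Back-substitute: x_2 = 5.1168/4.2640 = 1.2000.
x_1 = (2.4121 + 2.4121·1.2000)/3.3166 = 1.6000.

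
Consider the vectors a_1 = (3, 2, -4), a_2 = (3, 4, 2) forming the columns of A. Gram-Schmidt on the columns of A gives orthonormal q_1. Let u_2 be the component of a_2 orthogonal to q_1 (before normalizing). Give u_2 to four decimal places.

u_2 = (2.0690, 3.3793, 3.2414)

q_1 = a_1/‖a_1‖ = (3, 2, -4)/5.3852 = (0.5571, 0.3714, -0.7428).
r_{12} = q_1·a_2 = 1.6713.
u_2 = a_2 − 1.6713·q_1 = (2.0690, 3.3793, 3.2414).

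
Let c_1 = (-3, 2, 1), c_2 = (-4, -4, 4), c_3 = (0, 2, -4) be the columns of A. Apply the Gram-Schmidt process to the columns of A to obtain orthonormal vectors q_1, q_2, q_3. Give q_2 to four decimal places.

q_1 = c_1/‖c_1‖ = (-3, 2, 1)/3.7417 = (-0.8018, 0.5345, 0.2673).
r_{12} = q_1·c_2 = 2.1381.
u_2 = c_2 − 2.1381·q_1 = (-2.2857, -5.1429, 3.4286).
‖u_2‖ = 6.5900, so q_2 = (-0.3468, -0.7804, 0.5203).

q_2 = (-0.3468, -0.7804, 0.5203)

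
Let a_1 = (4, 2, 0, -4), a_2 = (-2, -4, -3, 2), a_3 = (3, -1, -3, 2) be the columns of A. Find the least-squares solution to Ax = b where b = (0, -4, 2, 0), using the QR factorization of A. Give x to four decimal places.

a_1 = (4, 2, 0, -4); ‖a_1‖ = 6.0000, so q_1 = (0.6667, 0.3333, 0.0000, -0.6667).
q_1·a_2 = 0.6667·(-2) + 0.3333·(-4) + 0.0000·(-3) + (-0.6667)·2 = -4.0000.
u_2 = a_2 + 4.0000·q_1 = (0.6667, -2.6667, -3.0000, -0.6667).
‖u_2‖ = 4.1231, so q_2 = (0.1617, -0.6468, -0.7276, -0.1617).
q_1·a_3 = 0.6667·3 + 0.3333·(-1) + 0.0000·(-3) + (-0.6667)·2 = 0.3333; q_2·a_3 = 0.1617·3 + (-0.6468)·(-1) + (-0.7276)·(-3) + (-0.1617)·2 = 2.9913.
u_3 = a_3 − 0.3333·q_1 − 2.9913·q_2 = (2.2941, 0.8235, -0.8235, 2.7059).
‖u_3‖ = 3.7338, so q_3 = (0.6144, 0.2206, -0.2206, 0.7247).
Qᵀb = (-1.3333, 1.1318, -1.3234).
Back-substitute: x_3 = -1.3234/3.7338 = -0.3544.
x_2 = (1.1318 − 2.9913·(-0.3544))/4.1231 = 0.5316.
x_1 = (-1.3333 + 4.0000·0.5316 − 0.3333·(-0.3544))/6.0000 = 0.1519.

x = (0.1519, 0.5316, -0.3544)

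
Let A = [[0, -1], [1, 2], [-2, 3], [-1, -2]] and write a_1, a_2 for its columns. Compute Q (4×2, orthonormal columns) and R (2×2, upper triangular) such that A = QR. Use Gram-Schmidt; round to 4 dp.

a_1 = (0, 1, -2, -1); ‖a_1‖ = 2.4495, so e_1 = (0.0000, 0.4082, -0.8165, -0.4082).
e_1·a_2 = 0.0000·(-1) + 0.4082·2 + (-0.8165)·3 + (-0.4082)·(-2) = -0.8165.
u_2 = a_2 + 0.8165·e_1 = (-1.0000, 2.3333, 2.3333, -2.3333).
‖u_2‖ = 4.1633, so e_2 = (-0.2402, 0.5604, 0.5604, -0.5604).

Q = [[0.0000, -0.2402], [0.4082, 0.5604], [-0.8165, 0.5604], [-0.4082, -0.5604]], R = [[2.4495, -0.8165], [0.0000, 4.1633]]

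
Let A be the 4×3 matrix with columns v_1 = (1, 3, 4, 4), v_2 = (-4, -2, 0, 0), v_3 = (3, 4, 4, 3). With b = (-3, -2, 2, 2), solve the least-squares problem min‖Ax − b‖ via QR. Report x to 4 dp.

x = (1.0000, 0.6333, -0.6667)

q_1 = v_1/‖v_1‖ = (1, 3, 4, 4)/6.4807 = (0.1543, 0.4629, 0.6172, 0.6172).
r_{12} = q_1·v_2 = -1.5430.
u_2 = v_2 + 1.5430·q_1 = (-3.7619, -1.2857, 0.9524, 0.9524).
‖u_2‖ = 4.1975, so q_2 = (-0.8962, -0.3063, 0.2269, 0.2269).
r_{13} = q_1·v_3 = 6.6350; r_{23} = q_2·v_3 = -2.3256.
u_3 = v_3 − 6.6350·q_1 + 2.3256·q_2 = (-0.1081, 0.2162, 0.4324, -0.5676).
‖u_3‖ = 0.7534, so q_3 = (-0.1435, 0.2870, 0.5740, -0.7534).
Qᵀb = (1.0801, 4.2088, -0.5022).
Back-substitute: x_3 = -0.5022/0.7534 = -0.6667.
x_2 = (4.2088 + 2.3256·(-0.6667))/4.1975 = 0.6333.
x_1 = (1.0801 + 1.5430·0.6333 − 6.6350·(-0.6667))/6.4807 = 1.0000.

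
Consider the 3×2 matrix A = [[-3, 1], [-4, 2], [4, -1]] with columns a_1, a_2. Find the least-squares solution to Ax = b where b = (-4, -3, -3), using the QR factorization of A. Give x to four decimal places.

x = (-1.5714, -5.0952)

a_1 = (-3, -4, 4); ‖a_1‖ = 6.4031, so e_1 = (-0.4685, -0.6247, 0.6247).
e_1·a_2 = (-0.4685)·1 + (-0.6247)·2 + 0.6247·(-1) = -2.3426.
u_2 = a_2 + 2.3426·e_1 = (-0.0976, 0.5366, 0.4634).
‖u_2‖ = 0.7157, so e_2 = (-0.1363, 0.7498, 0.6475).
Qᵀb = (1.8741, -3.6466).
Back-substitute: x_2 = -3.6466/0.7157 = -5.0952.
x_1 = (1.8741 + 2.3426·(-5.0952))/6.4031 = -1.5714.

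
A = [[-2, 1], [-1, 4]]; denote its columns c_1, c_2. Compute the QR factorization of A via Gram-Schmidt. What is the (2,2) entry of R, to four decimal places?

c_1 = (-2, -1); ‖c_1‖ = 2.2361, so e_1 = (-0.8944, -0.4472).
e_1·c_2 = (-0.8944)·1 + (-0.4472)·4 = -2.6833.
u_2 = c_2 + 2.6833·e_1 = (-1.4000, 2.8000).
r_{22} = ‖u_2‖ = 3.1305.

r_{22} = 3.1305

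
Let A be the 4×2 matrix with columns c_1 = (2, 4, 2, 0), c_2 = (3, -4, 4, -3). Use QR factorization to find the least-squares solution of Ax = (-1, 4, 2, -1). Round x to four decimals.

x = (0.7391, -0.1304)

q_1 = c_1/‖c_1‖ = (2, 4, 2, 0)/4.8990 = (0.4082, 0.8165, 0.4082, 0.0000).
r_{12} = q_1·c_2 = -0.4082.
u_2 = c_2 + 0.4082·q_1 = (3.1667, -3.6667, 4.1667, -3.0000).
‖u_2‖ = 7.0593, so q_2 = (0.4486, -0.5194, 0.5902, -0.4250).
Qᵀb = (3.6742, -0.9208).
Back-substitute: x_2 = -0.9208/7.0593 = -0.1304.
x_1 = (3.6742 + 0.4082·(-0.1304))/4.8990 = 0.7391.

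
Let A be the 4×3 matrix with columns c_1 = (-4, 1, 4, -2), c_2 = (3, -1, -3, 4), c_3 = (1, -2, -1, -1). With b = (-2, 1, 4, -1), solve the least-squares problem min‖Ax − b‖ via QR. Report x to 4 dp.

x = (0.7895, 0.1053, -0.1579)

c_1 = (-4, 1, 4, -2); ‖c_1‖ = 6.0828, so q_1 = (-0.6576, 0.1644, 0.6576, -0.3288).
q_1·c_2 = (-0.6576)·3 + 0.1644·(-1) + 0.6576·(-3) + (-0.3288)·4 = -5.4252.
u_2 = c_2 + 5.4252·q_1 = (-0.5676, -0.1081, 0.5676, 2.2162).
‖u_2‖ = 2.3596, so q_2 = (-0.2405, -0.0458, 0.2405, 0.9392).
q_1·c_3 = (-0.6576)·1 + 0.1644·(-2) + 0.6576·(-1) + (-0.3288)·(-1) = -1.3152; q_2·c_3 = (-0.2405)·1 + (-0.0458)·(-2) + 0.2405·(-1) + 0.9392·(-1) = -1.3287.
u_3 = c_3 + 1.3152·q_1 + 1.3287·q_2 = (-0.1845, -1.8447, 0.1845, -0.1845).
‖u_3‖ = 1.8721, so q_3 = (-0.0985, -0.9853, 0.0985, -0.0985).
Qᵀb = (4.4388, 0.4582, -0.2956).
Back-substitute: x_3 = -0.2956/1.8721 = -0.1579.
x_2 = (0.4582 + 1.3287·(-0.1579))/2.3596 = 0.1053.
x_1 = (4.4388 + 5.4252·0.1053 + 1.3152·(-0.1579))/6.0828 = 0.7895.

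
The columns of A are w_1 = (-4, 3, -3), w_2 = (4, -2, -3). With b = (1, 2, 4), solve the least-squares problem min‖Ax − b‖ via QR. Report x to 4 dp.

w_1 = (-4, 3, -3); ‖w_1‖ = 5.8310, so e_1 = (-0.6860, 0.5145, -0.5145).
e_1·w_2 = (-0.6860)·4 + 0.5145·(-2) + (-0.5145)·(-3) = -2.2295.
u_2 = w_2 + 2.2295·e_1 = (2.4706, -0.8529, -4.1471).
‖u_2‖ = 4.9020, so e_2 = (0.5040, -0.1740, -0.8460).
Qᵀb = (-1.7150, -3.2280).
Back-substitute: x_2 = -3.2280/4.9020 = -0.6585.
x_1 = (-1.7150 + 2.2295·(-0.6585))/5.8310 = -0.5459.

x = (-0.5459, -0.6585)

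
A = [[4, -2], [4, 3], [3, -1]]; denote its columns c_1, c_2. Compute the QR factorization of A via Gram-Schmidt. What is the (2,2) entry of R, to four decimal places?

c_1 = (4, 4, 3); ‖c_1‖ = 6.4031, so q_1 = (0.6247, 0.6247, 0.4685).
q_1·c_2 = 0.6247·(-2) + 0.6247·3 + 0.4685·(-1) = 0.1562.
u_2 = c_2 − 0.1562·q_1 = (-2.0976, 2.9024, -1.0732).
r_{22} = ‖u_2‖ = 3.7384.

r_{22} = 3.7384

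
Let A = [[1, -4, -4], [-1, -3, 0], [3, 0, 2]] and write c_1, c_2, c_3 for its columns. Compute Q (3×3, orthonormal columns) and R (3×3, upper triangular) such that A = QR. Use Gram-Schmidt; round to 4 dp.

Q = [[0.3015, -0.7832, -0.5437], [-0.3015, -0.6193, 0.7249], [0.9045, 0.0546, 0.4229]], R = [[3.3166, -0.3015, 0.6030], [0.0000, 4.9909, 3.2423], [0.0000, 0.0000, 3.0206]]

q_1 = c_1/‖c_1‖ = (1, -1, 3)/3.3166 = (0.3015, -0.3015, 0.9045).
r_{12} = q_1·c_2 = -0.3015.
u_2 = c_2 + 0.3015·q_1 = (-3.9091, -3.0909, 0.2727).
‖u_2‖ = 4.9909, so q_2 = (-0.7832, -0.6193, 0.0546).
r_{13} = q_1·c_3 = 0.6030; r_{23} = q_2·c_3 = 3.2423.
u_3 = c_3 − 0.6030·q_1 − 3.2423·q_2 = (-1.6423, 2.1898, 1.2774).
‖u_3‖ = 3.0206, so q_3 = (-0.5437, 0.7249, 0.4229).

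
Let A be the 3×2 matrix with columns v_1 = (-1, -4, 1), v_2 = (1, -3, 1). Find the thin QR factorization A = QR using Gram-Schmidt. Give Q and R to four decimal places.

Q = [[-0.2357, 0.9623], [-0.9428, -0.1925], [0.2357, 0.1925]], R = [[4.2426, 2.8284], [0.0000, 1.7321]]

q_1 = v_1/‖v_1‖ = (-1, -4, 1)/4.2426 = (-0.2357, -0.9428, 0.2357).
r_{12} = q_1·v_2 = 2.8284.
u_2 = v_2 − 2.8284·q_1 = (1.6667, -0.3333, 0.3333).
‖u_2‖ = 1.7321, so q_2 = (0.9623, -0.1925, 0.1925).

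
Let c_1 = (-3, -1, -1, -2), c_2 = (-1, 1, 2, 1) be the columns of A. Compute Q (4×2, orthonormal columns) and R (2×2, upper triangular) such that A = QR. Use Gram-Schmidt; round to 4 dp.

c_1 = (-3, -1, -1, -2); ‖c_1‖ = 3.8730, so e_1 = (-0.7746, -0.2582, -0.2582, -0.5164).
e_1·c_2 = (-0.7746)·(-1) + (-0.2582)·1 + (-0.2582)·2 + (-0.5164)·1 = -0.5164.
u_2 = c_2 + 0.5164·e_1 = (-1.4000, 0.8667, 1.8667, 0.7333).
‖u_2‖ = 2.5949, so e_2 = (-0.5395, 0.3340, 0.7194, 0.2826).

Q = [[-0.7746, -0.5395], [-0.2582, 0.3340], [-0.2582, 0.7194], [-0.5164, 0.2826]], R = [[3.8730, -0.5164], [0.0000, 2.5949]]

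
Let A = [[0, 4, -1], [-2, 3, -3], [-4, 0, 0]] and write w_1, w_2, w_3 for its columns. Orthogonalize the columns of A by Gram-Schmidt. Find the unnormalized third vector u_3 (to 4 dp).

u_3 = (0.9310, -1.2414, 0.6207)

w_1 = (0, -2, -4); ‖w_1‖ = 4.4721, so q_1 = (0.0000, -0.4472, -0.8944).
q_1·w_2 = 0.0000·4 + (-0.4472)·3 + (-0.8944)·0 = -1.3416.
u_2 = w_2 + 1.3416·q_1 = (4.0000, 2.4000, -1.2000).
‖u_2‖ = 4.8166, so q_2 = (0.8305, 0.4983, -0.2491).
q_1·w_3 = 0.0000·(-1) + (-0.4472)·(-3) + (-0.8944)·0 = 1.3416; q_2·w_3 = 0.8305·(-1) + 0.4983·(-3) + (-0.2491)·0 = -2.3253.
u_3 = w_3 − 1.3416·q_1 + 2.3253·q_2 = (0.9310, -1.2414, 0.6207).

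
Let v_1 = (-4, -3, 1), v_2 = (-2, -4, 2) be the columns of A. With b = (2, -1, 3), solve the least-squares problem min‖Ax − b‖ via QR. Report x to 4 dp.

x = (-1.2857, 1.4286)

v_1 = (-4, -3, 1); ‖v_1‖ = 5.0990, so q_1 = (-0.7845, -0.5883, 0.1961).
q_1·v_2 = (-0.7845)·(-2) + (-0.5883)·(-4) + 0.1961·2 = 4.3146.
u_2 = v_2 − 4.3146·q_1 = (1.3846, -1.4615, 1.1538).
‖u_2‖ = 2.3205, so q_2 = (0.5967, -0.6298, 0.4972).
Qᵀb = (-0.3922, 3.3150).
Back-substitute: x_2 = 3.3150/2.3205 = 1.4286.
x_1 = (-0.3922 − 4.3146·1.4286)/5.0990 = -1.2857.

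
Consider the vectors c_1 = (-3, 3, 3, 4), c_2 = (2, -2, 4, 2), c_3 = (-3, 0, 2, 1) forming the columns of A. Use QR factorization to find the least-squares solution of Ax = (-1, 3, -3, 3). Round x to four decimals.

c_1 = (-3, 3, 3, 4); ‖c_1‖ = 6.5574, so e_1 = (-0.4575, 0.4575, 0.4575, 0.6100).
e_1·c_2 = (-0.4575)·2 + 0.4575·(-2) + 0.4575·4 + 0.6100·2 = 1.2200.
u_2 = c_2 − 1.2200·e_1 = (2.5581, -2.5581, 3.4419, 1.2558).
‖u_2‖ = 5.1489, so e_2 = (0.4968, -0.4968, 0.6685, 0.2439).
e_1·c_3 = (-0.4575)·(-3) + 0.4575·0 + 0.4575·2 + 0.6100·1 = 2.8975; e_2·c_3 = 0.4968·(-3) + (-0.4968)·0 + 0.6685·2 + 0.2439·1 = 0.0903.
u_3 = c_3 − 2.8975·e_1 − 0.0903·e_2 = (-1.7193, -1.2807, 0.6140, -0.7895).
‖u_3‖ = 2.3657, so e_3 = (-0.7268, -0.5414, 0.2596, -0.3337).
Qᵀb = (2.2875, -3.2610, -2.6772).
Back-substitute: x_3 = -2.6772/2.3657 = -1.1317.
x_2 = (-3.2610 − 0.0903·(-1.1317))/5.1489 = -0.6135.
x_1 = (2.2875 − 1.2200·(-0.6135) − 2.8975·(-1.1317))/6.5574 = 0.9630.

x = (0.9630, -0.6135, -1.1317)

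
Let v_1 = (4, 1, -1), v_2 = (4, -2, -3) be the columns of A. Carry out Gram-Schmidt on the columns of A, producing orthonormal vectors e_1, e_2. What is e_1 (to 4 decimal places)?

e_1 = (0.9428, 0.2357, -0.2357)

v_1 = (4, 1, -1); ‖v_1‖ = 4.2426, so e_1 = (0.9428, 0.2357, -0.2357).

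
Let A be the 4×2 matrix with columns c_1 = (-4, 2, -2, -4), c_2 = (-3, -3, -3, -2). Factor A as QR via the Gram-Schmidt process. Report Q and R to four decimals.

Q = [[-0.6325, -0.2182], [0.3162, -0.8729], [-0.3162, -0.4364], [-0.6325, 0.0000]], R = [[6.3246, 3.1623], [0.0000, 4.5826]]

e_1 = c_1/‖c_1‖ = (-4, 2, -2, -4)/6.3246 = (-0.6325, 0.3162, -0.3162, -0.6325).
r_{12} = e_1·c_2 = 3.1623.
u_2 = c_2 − 3.1623·e_1 = (-1.0000, -4.0000, -2.0000, 0.0000).
‖u_2‖ = 4.5826, so e_2 = (-0.2182, -0.8729, -0.4364, 0.0000).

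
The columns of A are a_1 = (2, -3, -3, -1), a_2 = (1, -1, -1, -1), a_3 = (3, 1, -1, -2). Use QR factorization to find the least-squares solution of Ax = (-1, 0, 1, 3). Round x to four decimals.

x = (1.2037, -3.9815, 0.0185)

a_1 = (2, -3, -3, -1); ‖a_1‖ = 4.7958, so e_1 = (0.4170, -0.6255, -0.6255, -0.2085).
e_1·a_2 = 0.4170·1 + (-0.6255)·(-1) + (-0.6255)·(-1) + (-0.2085)·(-1) = 1.8766.
u_2 = a_2 − 1.8766·e_1 = (0.2174, 0.1739, 0.1739, -0.6087).
‖u_2‖ = 0.6916, so e_2 = (0.3143, 0.2515, 0.2515, -0.8802).
e_1·a_3 = 0.4170·3 + (-0.6255)·1 + (-0.6255)·(-1) + (-0.2085)·(-2) = 1.6681; e_2·a_3 = 0.3143·3 + 0.2515·1 + 0.2515·(-1) + (-0.8802)·(-2) = 2.7034.
u_3 = a_3 − 1.6681·e_1 − 2.7034·e_2 = (1.4545, 1.3636, -0.6364, 0.7273).
‖u_3‖ = 2.2156, so e_3 = (0.6565, 0.6155, -0.2872, 0.3282).
Qᵀb = (-1.6681, -2.7034, 0.0410).
Back-substitute: x_3 = 0.0410/2.2156 = 0.0185.
x_2 = (-2.7034 − 2.7034·0.0185)/0.6916 = -3.9815.
x_1 = (-1.6681 − 1.8766·(-3.9815) − 1.6681·0.0185)/4.7958 = 1.2037.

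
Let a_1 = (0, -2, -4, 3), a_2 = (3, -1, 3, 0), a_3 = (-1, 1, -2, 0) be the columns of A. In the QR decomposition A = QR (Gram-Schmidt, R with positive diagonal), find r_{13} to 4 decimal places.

r_{13} = 1.1142

a_1 = (0, -2, -4, 3); ‖a_1‖ = 5.3852, so q_1 = (0.0000, -0.3714, -0.7428, 0.5571).
r_{13} = q_1·a_3 = 1.1142.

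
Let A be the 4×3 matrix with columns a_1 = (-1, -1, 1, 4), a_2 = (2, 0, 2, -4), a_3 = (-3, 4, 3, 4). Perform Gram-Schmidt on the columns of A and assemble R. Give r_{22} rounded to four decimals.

a_1 = (-1, -1, 1, 4); ‖a_1‖ = 4.3589, so q_1 = (-0.2294, -0.2294, 0.2294, 0.9177).
q_1·a_2 = (-0.2294)·2 + (-0.2294)·0 + 0.2294·2 + 0.9177·(-4) = -3.6707.
u_2 = a_2 + 3.6707·q_1 = (1.1579, -0.8421, 2.8421, -0.6316).
r_{22} = ‖u_2‖ = 3.2444.

r_{22} = 3.2444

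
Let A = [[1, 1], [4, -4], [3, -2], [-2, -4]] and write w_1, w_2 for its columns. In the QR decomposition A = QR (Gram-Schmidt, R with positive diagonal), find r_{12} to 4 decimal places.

r_{12} = -2.3735

q_1 = w_1/‖w_1‖ = (1, 4, 3, -2)/5.4772 = (0.1826, 0.7303, 0.5477, -0.3651).
r_{12} = q_1·w_2 = -2.3735.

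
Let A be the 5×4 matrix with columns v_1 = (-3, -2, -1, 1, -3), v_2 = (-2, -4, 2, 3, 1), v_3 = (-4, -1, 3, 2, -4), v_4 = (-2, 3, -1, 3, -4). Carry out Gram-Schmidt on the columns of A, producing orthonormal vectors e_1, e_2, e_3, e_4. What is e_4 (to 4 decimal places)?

e_4 = (0.0540, 0.4540, -0.3032, 0.8358, 0.0230)

v_1 = (-3, -2, -1, 1, -3); ‖v_1‖ = 4.8990, so e_1 = (-0.6124, -0.4082, -0.2041, 0.2041, -0.6124).
e_1·v_2 = (-0.6124)·(-2) + (-0.4082)·(-4) + (-0.2041)·2 + 0.2041·3 + (-0.6124)·1 = 2.4495.
u_2 = v_2 − 2.4495·e_1 = (-0.5000, -3.0000, 2.5000, 2.5000, 2.5000).
‖u_2‖ = 5.2915, so e_2 = (-0.0945, -0.5669, 0.4725, 0.4725, 0.4725).
e_1·v_3 = (-0.6124)·(-4) + (-0.4082)·(-1) + (-0.2041)·3 + 0.2041·2 + (-0.6124)·(-4) = 5.1031; e_2·v_3 = (-0.0945)·(-4) + (-0.5669)·(-1) + 0.4725·3 + 0.4725·2 + 0.4725·(-4) = 1.4174.
u_3 = v_3 − 5.1031·e_1 − 1.4174·e_2 = (-0.7411, 1.8869, 3.3720, 0.2887, -1.5446).
‖u_3‖ = 4.2367, so e_3 = (-0.1749, 0.4454, 0.7959, 0.0681, -0.3646).
e_1·v_4 = (-0.6124)·(-2) + (-0.4082)·3 + (-0.2041)·(-1) + 0.2041·3 + (-0.6124)·(-4) = 3.2660; e_2·v_4 = (-0.0945)·(-2) + (-0.5669)·3 + 0.4725·(-1) + 0.4725·3 + 0.4725·(-4) = -2.4568; e_3·v_4 = (-0.1749)·(-2) + 0.4454·3 + 0.7959·(-1) + 0.0681·3 + (-0.3646)·(-4) = 2.5528.
u_4 = v_4 − 3.2660·e_1 + 2.4568·e_2 − 2.5528·e_3 = (0.2144, 1.8035, -1.2044, 3.3201, 0.0914).
‖u_4‖ = 3.9725, so e_4 = (0.0540, 0.4540, -0.3032, 0.8358, 0.0230).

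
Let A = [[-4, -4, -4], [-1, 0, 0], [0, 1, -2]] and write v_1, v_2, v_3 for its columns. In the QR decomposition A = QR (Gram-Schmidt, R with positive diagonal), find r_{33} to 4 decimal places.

v_1 = (-4, -1, 0); ‖v_1‖ = 4.1231, so q_1 = (-0.9701, -0.2425, 0.0000).
q_1·v_2 = (-0.9701)·(-4) + (-0.2425)·0 + 0.0000·1 = 3.8806.
u_2 = v_2 − 3.8806·q_1 = (-0.2353, 0.9412, 1.0000).
‖u_2‖ = 1.3933, so q_2 = (-0.1689, 0.6755, 0.7177).
q_1·v_3 = (-0.9701)·(-4) + (-0.2425)·0 + 0.0000·(-2) = 3.8806; q_2·v_3 = (-0.1689)·(-4) + 0.6755·0 + 0.7177·(-2) = -0.7600.
u_3 = v_3 − 3.8806·q_1 + 0.7600·q_2 = (-0.3636, 1.4545, -1.4545).
r_{33} = ‖u_3‖ = 2.0889.

r_{33} = 2.0889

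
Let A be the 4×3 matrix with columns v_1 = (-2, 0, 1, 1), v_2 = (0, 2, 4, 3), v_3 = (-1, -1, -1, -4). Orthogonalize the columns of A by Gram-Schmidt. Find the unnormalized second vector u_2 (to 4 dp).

v_1 = (-2, 0, 1, 1); ‖v_1‖ = 2.4495, so q_1 = (-0.8165, 0.0000, 0.4082, 0.4082).
q_1·v_2 = (-0.8165)·0 + 0.0000·2 + 0.4082·4 + 0.4082·3 = 2.8577.
u_2 = v_2 − 2.8577·q_1 = (2.3333, 2.0000, 2.8333, 1.8333).

u_2 = (2.3333, 2.0000, 2.8333, 1.8333)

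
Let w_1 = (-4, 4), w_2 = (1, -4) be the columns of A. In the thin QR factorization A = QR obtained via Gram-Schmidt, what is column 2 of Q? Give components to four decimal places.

e_1 = w_1/‖w_1‖ = (-4, 4)/5.6569 = (-0.7071, 0.7071).
r_{12} = e_1·w_2 = -3.5355.
u_2 = w_2 + 3.5355·e_1 = (-1.5000, -1.5000).
‖u_2‖ = 2.1213, so e_2 = (-0.7071, -0.7071).

e_2 = (-0.7071, -0.7071)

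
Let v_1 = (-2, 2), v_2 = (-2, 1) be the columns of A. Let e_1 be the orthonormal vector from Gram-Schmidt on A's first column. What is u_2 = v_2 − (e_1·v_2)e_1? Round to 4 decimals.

u_2 = (-0.5000, -0.5000)

e_1 = v_1/‖v_1‖ = (-2, 2)/2.8284 = (-0.7071, 0.7071).
r_{12} = e_1·v_2 = 2.1213.
u_2 = v_2 − 2.1213·e_1 = (-0.5000, -0.5000).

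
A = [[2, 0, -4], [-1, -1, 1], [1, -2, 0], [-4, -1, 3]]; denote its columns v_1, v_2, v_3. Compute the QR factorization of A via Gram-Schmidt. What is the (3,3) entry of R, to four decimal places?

v_1 = (2, -1, 1, -4); ‖v_1‖ = 4.6904, so q_1 = (0.4264, -0.2132, 0.2132, -0.8528).
q_1·v_2 = 0.4264·0 + (-0.2132)·(-1) + 0.2132·(-2) + (-0.8528)·(-1) = 0.6396.
u_2 = v_2 − 0.6396·q_1 = (-0.2727, -0.8636, -2.1364, -0.4545).
‖u_2‖ = 2.3645, so q_2 = (-0.1153, -0.3652, -0.9035, -0.1922).
q_1·v_3 = 0.4264·(-4) + (-0.2132)·1 + 0.2132·0 + (-0.8528)·3 = -4.4772; q_2·v_3 = (-0.1153)·(-4) + (-0.3652)·1 + (-0.9035)·0 + (-0.1922)·3 = -0.4806.
u_3 = v_3 + 4.4772·q_1 + 0.4806·q_2 = (-2.1463, -0.1301, 0.5203, -0.9106).
r_{33} = ‖u_3‖ = 2.3924.

r_{33} = 2.3924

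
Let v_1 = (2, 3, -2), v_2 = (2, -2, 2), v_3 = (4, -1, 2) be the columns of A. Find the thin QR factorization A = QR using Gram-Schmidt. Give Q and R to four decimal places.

e_1 = v_1/‖v_1‖ = (2, 3, -2)/4.1231 = (0.4851, 0.7276, -0.4851).
r_{12} = e_1·v_2 = -1.4552.
u_2 = v_2 + 1.4552·e_1 = (2.7059, -0.9412, 1.2941).
‖u_2‖ = 3.1436, so e_2 = (0.8608, -0.2994, 0.4117).
r_{13} = e_1·v_3 = 0.2425; r_{23} = e_2·v_3 = 4.5657.
u_3 = v_3 − 0.2425·e_1 − 4.5657·e_2 = (-0.0476, 0.1905, 0.2381).
‖u_3‖ = 0.3086, so e_3 = (-0.1543, 0.6172, 0.7715).

Q = [[0.4851, 0.8608, -0.1543], [0.7276, -0.2994, 0.6172], [-0.4851, 0.4117, 0.7715]], R = [[4.1231, -1.4552, 0.2425], [0.0000, 3.1436, 4.5657], [0.0000, 0.0000, 0.3086]]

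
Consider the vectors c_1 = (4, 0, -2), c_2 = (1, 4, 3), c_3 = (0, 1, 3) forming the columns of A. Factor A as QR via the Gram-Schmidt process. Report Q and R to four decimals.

c_1 = (4, 0, -2); ‖c_1‖ = 4.4721, so q_1 = (0.8944, 0.0000, -0.4472).
q_1·c_2 = 0.8944·1 + 0.0000·4 + (-0.4472)·3 = -0.4472.
u_2 = c_2 + 0.4472·q_1 = (1.4000, 4.0000, 2.8000).
‖u_2‖ = 5.0794, so q_2 = (0.2756, 0.7875, 0.5512).
q_1·c_3 = 0.8944·0 + 0.0000·1 + (-0.4472)·3 = -1.3416; q_2·c_3 = 0.2756·0 + 0.7875·1 + 0.5512·3 = 2.4412.
u_3 = c_3 + 1.3416·q_1 − 2.4412·q_2 = (0.5271, -0.9225, 1.0543).
‖u_3‖ = 1.4968, so q_3 = (0.3522, -0.6163, 0.7044).

Q = [[0.8944, 0.2756, 0.3522], [0.0000, 0.7875, -0.6163], [-0.4472, 0.5512, 0.7044]], R = [[4.4721, -0.4472, -1.3416], [0.0000, 5.0794, 2.4412], [0.0000, 0.0000, 1.4968]]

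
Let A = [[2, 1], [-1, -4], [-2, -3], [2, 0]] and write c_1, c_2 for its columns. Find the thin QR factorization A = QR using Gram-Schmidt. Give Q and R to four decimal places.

Q = [[0.5547, -0.2190], [-0.2774, -0.7965], [-0.5547, -0.2987], [0.5547, -0.4779]], R = [[3.6056, 3.3282], [0.0000, 3.8630]]

c_1 = (2, -1, -2, 2); ‖c_1‖ = 3.6056, so e_1 = (0.5547, -0.2774, -0.5547, 0.5547).
e_1·c_2 = 0.5547·1 + (-0.2774)·(-4) + (-0.5547)·(-3) + 0.5547·0 = 3.3282.
u_2 = c_2 − 3.3282·e_1 = (-0.8462, -3.0769, -1.1538, -1.8462).
‖u_2‖ = 3.8630, so e_2 = (-0.2190, -0.7965, -0.2987, -0.4779).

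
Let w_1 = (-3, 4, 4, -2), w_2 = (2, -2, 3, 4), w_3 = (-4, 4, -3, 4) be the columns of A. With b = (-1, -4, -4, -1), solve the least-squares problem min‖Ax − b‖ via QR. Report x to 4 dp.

x = (-0.7086, -0.5327, -0.0548)

e_1 = w_1/‖w_1‖ = (-3, 4, 4, -2)/6.7082 = (-0.4472, 0.5963, 0.5963, -0.2981).
r_{12} = e_1·w_2 = -1.4907.
u_2 = w_2 + 1.4907·e_1 = (1.3333, -1.1111, 3.8889, 3.5556).
‖u_2‖ = 5.5478, so e_2 = (0.2403, -0.2003, 0.7010, 0.6409).
r_{13} = e_1·w_3 = 1.1926; r_{23} = e_2·w_3 = -1.3018.
u_3 = w_3 − 1.1926·e_1 + 1.3018·e_2 = (-3.1538, 3.0282, -2.7986, 5.1899).
‖u_3‖ = 7.3405, so e_3 = (-0.4296, 0.4125, -0.3812, 0.7070).
Qᵀb = (-4.0249, -2.8840, -0.4025).
Back-substitute: x_3 = -0.4025/7.3405 = -0.0548.
x_2 = (-2.8840 + 1.3018·(-0.0548))/5.5478 = -0.5327.
x_1 = (-4.0249 + 1.4907·(-0.5327) − 1.1926·(-0.0548))/6.7082 = -0.7086.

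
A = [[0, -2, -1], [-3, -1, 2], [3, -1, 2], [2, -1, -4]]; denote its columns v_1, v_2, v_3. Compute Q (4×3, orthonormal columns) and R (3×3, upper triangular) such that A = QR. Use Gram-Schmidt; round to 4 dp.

v_1 = (0, -3, 3, 2); ‖v_1‖ = 4.6904, so q_1 = (0.0000, -0.6396, 0.6396, 0.4264).
q_1·v_2 = 0.0000·(-2) + (-0.6396)·(-1) + 0.6396·(-1) + 0.4264·(-1) = -0.4264.
u_2 = v_2 + 0.4264·q_1 = (-2.0000, -1.2727, -0.7273, -0.8182).
‖u_2‖ = 2.6112, so q_2 = (-0.7659, -0.4874, -0.2785, -0.3133).
q_1·v_3 = 0.0000·(-1) + (-0.6396)·2 + 0.6396·2 + 0.4264·(-4) = -1.7056; q_2·v_3 = (-0.7659)·(-1) + (-0.4874)·2 + (-0.2785)·2 + (-0.3133)·(-4) = 0.4874.
u_3 = v_3 + 1.7056·q_1 − 0.4874·q_2 = (-0.6267, 1.1467, 3.2267, -3.1200).
‖u_3‖ = 4.6748, so q_3 = (-0.1341, 0.2453, 0.6902, -0.6674).

Q = [[0.0000, -0.7659, -0.1341], [-0.6396, -0.4874, 0.2453], [0.6396, -0.2785, 0.6902], [0.4264, -0.3133, -0.6674]], R = [[4.6904, -0.4264, -1.7056], [0.0000, 2.6112, 0.4874], [0.0000, 0.0000, 4.6748]]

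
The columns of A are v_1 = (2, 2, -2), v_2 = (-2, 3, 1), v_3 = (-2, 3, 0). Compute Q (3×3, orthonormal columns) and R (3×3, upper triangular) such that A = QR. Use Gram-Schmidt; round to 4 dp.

Q = [[0.5774, -0.5345, -0.6172], [0.5774, 0.8018, -0.1543], [-0.5774, 0.2673, -0.7715]], R = [[3.4641, 0.0000, 0.5774], [0.0000, 3.7417, 3.4744], [0.0000, 0.0000, 0.7715]]

v_1 = (2, 2, -2); ‖v_1‖ = 3.4641, so q_1 = (0.5774, 0.5774, -0.5774).
q_1·v_2 = 0.5774·(-2) + 0.5774·3 + (-0.5774)·1 = 0.0000.
u_2 = v_2 + 0.0000·q_1 = (-2.0000, 3.0000, 1.0000).
‖u_2‖ = 3.7417, so q_2 = (-0.5345, 0.8018, 0.2673).
q_1·v_3 = 0.5774·(-2) + 0.5774·3 + (-0.5774)·0 = 0.5774; q_2·v_3 = (-0.5345)·(-2) + 0.8018·3 + 0.2673·0 = 3.4744.
u_3 = v_3 − 0.5774·q_1 − 3.4744·q_2 = (-0.4762, -0.1190, -0.5952).
‖u_3‖ = 0.7715, so q_3 = (-0.6172, -0.1543, -0.7715).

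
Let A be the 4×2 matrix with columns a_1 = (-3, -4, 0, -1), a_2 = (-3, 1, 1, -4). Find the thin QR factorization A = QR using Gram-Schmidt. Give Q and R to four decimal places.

Q = [[-0.5883, -0.4014], [-0.7845, 0.4879], [0.0000, 0.2046], [-0.1961, -0.7476]], R = [[5.0990, 1.7650], [0.0000, 4.8872]]

a_1 = (-3, -4, 0, -1); ‖a_1‖ = 5.0990, so e_1 = (-0.5883, -0.7845, 0.0000, -0.1961).
e_1·a_2 = (-0.5883)·(-3) + (-0.7845)·1 + 0.0000·1 + (-0.1961)·(-4) = 1.7650.
u_2 = a_2 − 1.7650·e_1 = (-1.9615, 2.3846, 1.0000, -3.6538).
‖u_2‖ = 4.8872, so e_2 = (-0.4014, 0.4879, 0.2046, -0.7476).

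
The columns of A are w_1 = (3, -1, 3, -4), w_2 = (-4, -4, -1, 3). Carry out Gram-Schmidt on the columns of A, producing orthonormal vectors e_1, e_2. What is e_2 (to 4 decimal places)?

e_2 = (-0.3912, -0.8982, 0.1873, 0.0716)

w_1 = (3, -1, 3, -4); ‖w_1‖ = 5.9161, so e_1 = (0.5071, -0.1690, 0.5071, -0.6761).
e_1·w_2 = 0.5071·(-4) + (-0.1690)·(-4) + 0.5071·(-1) + (-0.6761)·3 = -3.8877.
u_2 = w_2 + 3.8877·e_1 = (-2.0286, -4.6571, 0.9714, 0.3714).
‖u_2‖ = 5.1851, so e_2 = (-0.3912, -0.8982, 0.1873, 0.0716).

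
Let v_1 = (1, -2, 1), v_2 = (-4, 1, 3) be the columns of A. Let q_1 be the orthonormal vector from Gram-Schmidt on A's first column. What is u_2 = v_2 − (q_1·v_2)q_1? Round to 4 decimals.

u_2 = (-3.5000, 0.0000, 3.5000)

v_1 = (1, -2, 1); ‖v_1‖ = 2.4495, so q_1 = (0.4082, -0.8165, 0.4082).
q_1·v_2 = 0.4082·(-4) + (-0.8165)·1 + 0.4082·3 = -1.2247.
u_2 = v_2 + 1.2247·q_1 = (-3.5000, 0.0000, 3.5000).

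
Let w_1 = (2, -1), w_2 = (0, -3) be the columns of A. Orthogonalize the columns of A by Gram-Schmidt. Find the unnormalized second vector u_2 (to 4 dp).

u_2 = (-1.2000, -2.4000)

q_1 = w_1/‖w_1‖ = (2, -1)/2.2361 = (0.8944, -0.4472).
r_{12} = q_1·w_2 = 1.3416.
u_2 = w_2 − 1.3416·q_1 = (-1.2000, -2.4000).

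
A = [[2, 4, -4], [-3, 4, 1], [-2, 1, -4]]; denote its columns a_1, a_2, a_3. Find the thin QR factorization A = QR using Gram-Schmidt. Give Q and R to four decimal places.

a_1 = (2, -3, -2); ‖a_1‖ = 4.1231, so e_1 = (0.4851, -0.7276, -0.4851).
e_1·a_2 = 0.4851·4 + (-0.7276)·4 + (-0.4851)·1 = -1.4552.
u_2 = a_2 + 1.4552·e_1 = (4.7059, 2.9412, 0.2941).
‖u_2‖ = 5.5572, so e_2 = (0.8468, 0.5293, 0.0529).
e_1·a_3 = 0.4851·(-4) + (-0.7276)·1 + (-0.4851)·(-4) = -0.7276; e_2·a_3 = 0.8468·(-4) + 0.5293·1 + 0.0529·(-4) = -3.0697.
u_3 = a_3 + 0.7276·e_1 + 3.0697·e_2 = (-1.0476, 2.0952, -4.1905).
‖u_3‖ = 4.8008, so e_3 = (-0.2182, 0.4364, -0.8729).

Q = [[0.4851, 0.8468, -0.2182], [-0.7276, 0.5293, 0.4364], [-0.4851, 0.0529, -0.8729]], R = [[4.1231, -1.4552, -0.7276], [0.0000, 5.5572, -3.0697], [0.0000, 0.0000, 4.8008]]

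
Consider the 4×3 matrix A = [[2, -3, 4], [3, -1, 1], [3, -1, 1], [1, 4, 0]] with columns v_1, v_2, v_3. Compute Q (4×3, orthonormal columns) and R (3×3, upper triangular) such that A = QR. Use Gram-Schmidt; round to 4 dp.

Q = [[0.4170, -0.4683, 0.7790], [0.6255, 0.0088, -0.3296], [0.6255, 0.0088, -0.3296], [0.2085, 0.8835, 0.4195]], R = [[4.7958, -1.6681, 2.9192], [0.0000, 4.9211, -1.8554], [0.0000, 0.0000, 2.4568]]

v_1 = (2, 3, 3, 1); ‖v_1‖ = 4.7958, so q_1 = (0.4170, 0.6255, 0.6255, 0.2085).
q_1·v_2 = 0.4170·(-3) + 0.6255·(-1) + 0.6255·(-1) + 0.2085·4 = -1.6681.
u_2 = v_2 + 1.6681·q_1 = (-2.3043, 0.0435, 0.0435, 4.3478).
‖u_2‖ = 4.9211, so q_2 = (-0.4683, 0.0088, 0.0088, 0.8835).
q_1·v_3 = 0.4170·4 + 0.6255·1 + 0.6255·1 + 0.2085·0 = 2.9192; q_2·v_3 = (-0.4683)·4 + 0.0088·1 + 0.0088·1 + 0.8835·0 = -1.8554.
u_3 = v_3 − 2.9192·q_1 + 1.8554·q_2 = (1.9138, -0.8097, -0.8097, 1.0305).
‖u_3‖ = 2.4568, so q_3 = (0.7790, -0.3296, -0.3296, 0.4195).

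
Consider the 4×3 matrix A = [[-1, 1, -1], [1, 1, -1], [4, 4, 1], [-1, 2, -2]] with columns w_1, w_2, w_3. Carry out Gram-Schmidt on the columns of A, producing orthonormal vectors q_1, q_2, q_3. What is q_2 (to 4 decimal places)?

w_1 = (-1, 1, 4, -1); ‖w_1‖ = 4.3589, so q_1 = (-0.2294, 0.2294, 0.9177, -0.2294).
q_1·w_2 = (-0.2294)·1 + 0.2294·1 + 0.9177·4 + (-0.2294)·2 = 3.2118.
u_2 = w_2 − 3.2118·q_1 = (1.7368, 0.2632, 1.0526, 2.7368).
‖u_2‖ = 3.4182, so q_2 = (0.5081, 0.0770, 0.3079, 0.8007).

q_2 = (0.5081, 0.0770, 0.3079, 0.8007)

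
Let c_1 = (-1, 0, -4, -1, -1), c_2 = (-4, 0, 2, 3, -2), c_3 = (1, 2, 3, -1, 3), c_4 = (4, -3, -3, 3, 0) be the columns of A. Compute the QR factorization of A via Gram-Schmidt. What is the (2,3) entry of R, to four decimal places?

r_{23} = -1.9449

e_1 = c_1/‖c_1‖ = (-1, 0, -4, -1, -1)/4.3589 = (-0.2294, 0.0000, -0.9177, -0.2294, -0.2294).
r_{12} = e_1·c_2 = -1.1471.
u_2 = c_2 + 1.1471·e_1 = (-4.2632, 0.0000, 0.9474, 2.7368, -2.2632).
‖u_2‖ = 5.6289, so e_2 = (-0.7574, 0.0000, 0.1683, 0.4862, -0.4021).
r_{23} = e_2·c_3 = -1.9449.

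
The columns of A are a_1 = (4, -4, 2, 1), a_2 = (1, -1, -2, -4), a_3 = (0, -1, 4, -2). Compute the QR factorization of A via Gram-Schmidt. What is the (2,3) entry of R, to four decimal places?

r_{23} = 0.2132

e_1 = a_1/‖a_1‖ = (4, -4, 2, 1)/6.0828 = (0.6576, -0.6576, 0.3288, 0.1644).
r_{12} = e_1·a_2 = 0.0000.
u_2 = a_2 + 0.0000·e_1 = (1.0000, -1.0000, -2.0000, -4.0000).
‖u_2‖ = 4.6904, so e_2 = (0.2132, -0.2132, -0.4264, -0.8528).
r_{23} = e_2·a_3 = 0.2132.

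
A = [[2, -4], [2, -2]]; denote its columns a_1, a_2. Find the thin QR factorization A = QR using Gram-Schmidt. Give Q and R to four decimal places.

a_1 = (2, 2); ‖a_1‖ = 2.8284, so e_1 = (0.7071, 0.7071).
e_1·a_2 = 0.7071·(-4) + 0.7071·(-2) = -4.2426.
u_2 = a_2 + 4.2426·e_1 = (-1.0000, 1.0000).
‖u_2‖ = 1.4142, so e_2 = (-0.7071, 0.7071).

Q = [[0.7071, -0.7071], [0.7071, 0.7071]], R = [[2.8284, -4.2426], [0.0000, 1.4142]]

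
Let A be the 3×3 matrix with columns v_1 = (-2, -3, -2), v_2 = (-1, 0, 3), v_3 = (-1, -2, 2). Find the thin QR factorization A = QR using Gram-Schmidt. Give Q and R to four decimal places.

v_1 = (-2, -3, -2); ‖v_1‖ = 4.1231, so e_1 = (-0.4851, -0.7276, -0.4851).
e_1·v_2 = (-0.4851)·(-1) + (-0.7276)·0 + (-0.4851)·3 = -0.9701.
u_2 = v_2 + 0.9701·e_1 = (-1.4706, -0.7059, 2.5294).
‖u_2‖ = 3.0098, so e_2 = (-0.4886, -0.2345, 0.8404).
e_1·v_3 = (-0.4851)·(-1) + (-0.7276)·(-2) + (-0.4851)·2 = 0.9701; e_2·v_3 = (-0.4886)·(-1) + (-0.2345)·(-2) + 0.8404·2 = 2.6385.
u_3 = v_3 − 0.9701·e_1 − 2.6385·e_2 = (0.7597, -0.6753, 0.2532).
‖u_3‖ = 1.0476, so e_3 = (0.7252, -0.6447, 0.2417).

Q = [[-0.4851, -0.4886, 0.7252], [-0.7276, -0.2345, -0.6447], [-0.4851, 0.8404, 0.2417]], R = [[4.1231, -0.9701, 0.9701], [0.0000, 3.0098, 2.6385], [0.0000, 0.0000, 1.0476]]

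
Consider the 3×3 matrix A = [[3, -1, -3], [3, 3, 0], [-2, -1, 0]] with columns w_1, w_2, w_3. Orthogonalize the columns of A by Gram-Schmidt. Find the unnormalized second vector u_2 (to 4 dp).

u_2 = (-2.0909, 1.9091, -0.2727)

w_1 = (3, 3, -2); ‖w_1‖ = 4.6904, so q_1 = (0.6396, 0.6396, -0.4264).
q_1·w_2 = 0.6396·(-1) + 0.6396·3 + (-0.4264)·(-1) = 1.7056.
u_2 = w_2 − 1.7056·q_1 = (-2.0909, 1.9091, -0.2727).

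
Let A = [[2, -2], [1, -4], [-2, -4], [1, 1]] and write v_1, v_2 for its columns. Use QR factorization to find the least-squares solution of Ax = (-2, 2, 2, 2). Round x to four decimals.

x = (-0.3740, -0.2602)

v_1 = (2, 1, -2, 1); ‖v_1‖ = 3.1623, so q_1 = (0.6325, 0.3162, -0.6325, 0.3162).
q_1·v_2 = 0.6325·(-2) + 0.3162·(-4) + (-0.6325)·(-4) + 0.3162·1 = 0.3162.
u_2 = v_2 − 0.3162·q_1 = (-2.2000, -4.1000, -3.8000, 0.9000).
‖u_2‖ = 6.0745, so q_2 = (-0.3622, -0.6749, -0.6256, 0.1482).
Qᵀb = (-1.2649, -1.5804).
Back-substitute: x_2 = -1.5804/6.0745 = -0.2602.
x_1 = (-1.2649 − 0.3162·(-0.2602))/3.1623 = -0.3740.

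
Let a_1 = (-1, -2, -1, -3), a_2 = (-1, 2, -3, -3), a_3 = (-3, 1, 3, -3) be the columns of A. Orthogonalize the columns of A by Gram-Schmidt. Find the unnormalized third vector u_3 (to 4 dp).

u_3 = (-2.5152, 1.7879, 3.5758, -1.5455)

a_1 = (-1, -2, -1, -3); ‖a_1‖ = 3.8730, so q_1 = (-0.2582, -0.5164, -0.2582, -0.7746).
q_1·a_2 = (-0.2582)·(-1) + (-0.5164)·2 + (-0.2582)·(-3) + (-0.7746)·(-3) = 2.3238.
u_2 = a_2 − 2.3238·q_1 = (-0.4000, 3.2000, -2.4000, -1.2000).
‖u_2‖ = 4.1952, so q_2 = (-0.0953, 0.7628, -0.5721, -0.2860).
q_1·a_3 = (-0.2582)·(-3) + (-0.5164)·1 + (-0.2582)·3 + (-0.7746)·(-3) = 1.8074; q_2·a_3 = (-0.0953)·(-3) + 0.7628·1 + (-0.5721)·3 + (-0.2860)·(-3) = 0.1907.
u_3 = a_3 − 1.8074·q_1 − 0.1907·q_2 = (-2.5152, 1.7879, 3.5758, -1.5455).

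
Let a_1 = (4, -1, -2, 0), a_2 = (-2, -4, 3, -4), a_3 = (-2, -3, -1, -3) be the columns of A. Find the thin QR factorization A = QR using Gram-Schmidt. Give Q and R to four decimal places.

q_1 = a_1/‖a_1‖ = (4, -1, -2, 0)/4.5826 = (0.8729, -0.2182, -0.4364, 0.0000).
r_{12} = q_1·a_2 = -2.1822.
u_2 = a_2 + 2.1822·q_1 = (-0.0952, -4.4762, 2.0476, -4.0000).
‖u_2‖ = 6.3434, so q_2 = (-0.0150, -0.7057, 0.3228, -0.6306).
r_{13} = q_1·a_3 = -0.6547; r_{23} = q_2·a_3 = 3.7159.
u_3 = a_3 + 0.6547·q_1 − 3.7159·q_2 = (-1.3728, -0.5207, -2.4852, -0.6568).
‖u_3‖ = 2.9603, so q_3 = (-0.4637, -0.1759, -0.8395, -0.2219).

Q = [[0.8729, -0.0150, -0.4637], [-0.2182, -0.7057, -0.1759], [-0.4364, 0.3228, -0.8395], [0.0000, -0.6306, -0.2219]], R = [[4.5826, -2.1822, -0.6547], [0.0000, 6.3434, 3.7159], [0.0000, 0.0000, 2.9603]]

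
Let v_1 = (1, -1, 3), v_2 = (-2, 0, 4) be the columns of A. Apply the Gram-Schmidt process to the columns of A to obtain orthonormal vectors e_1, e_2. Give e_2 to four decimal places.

e_1 = v_1/‖v_1‖ = (1, -1, 3)/3.3166 = (0.3015, -0.3015, 0.9045).
r_{12} = e_1·v_2 = 3.0151.
u_2 = v_2 − 3.0151·e_1 = (-2.9091, 0.9091, 1.2727).
‖u_2‖ = 3.3029, so e_2 = (-0.8808, 0.2752, 0.3853).

e_2 = (-0.8808, 0.2752, 0.3853)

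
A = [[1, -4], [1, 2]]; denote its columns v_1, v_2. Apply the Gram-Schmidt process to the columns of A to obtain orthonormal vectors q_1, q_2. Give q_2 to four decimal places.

q_2 = (-0.7071, 0.7071)

v_1 = (1, 1); ‖v_1‖ = 1.4142, so q_1 = (0.7071, 0.7071).
q_1·v_2 = 0.7071·(-4) + 0.7071·2 = -1.4142.
u_2 = v_2 + 1.4142·q_1 = (-3.0000, 3.0000).
‖u_2‖ = 4.2426, so q_2 = (-0.7071, 0.7071).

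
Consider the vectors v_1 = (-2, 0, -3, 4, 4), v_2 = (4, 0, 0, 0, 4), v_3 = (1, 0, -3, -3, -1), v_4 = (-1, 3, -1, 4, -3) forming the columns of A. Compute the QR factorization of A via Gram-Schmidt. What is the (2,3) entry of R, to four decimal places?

v_1 = (-2, 0, -3, 4, 4); ‖v_1‖ = 6.7082, so q_1 = (-0.2981, 0.0000, -0.4472, 0.5963, 0.5963).
q_1·v_2 = (-0.2981)·4 + 0.0000·0 + (-0.4472)·0 + 0.5963·0 + 0.5963·4 = 1.1926.
u_2 = v_2 − 1.1926·q_1 = (4.3556, 0.0000, 0.5333, -0.7111, 3.2889).
‖u_2‖ = 5.5297, so q_2 = (0.7877, 0.0000, 0.0964, -0.1286, 0.5948).
r_{23} = q_2·v_3 = 0.2893.

r_{23} = 0.2893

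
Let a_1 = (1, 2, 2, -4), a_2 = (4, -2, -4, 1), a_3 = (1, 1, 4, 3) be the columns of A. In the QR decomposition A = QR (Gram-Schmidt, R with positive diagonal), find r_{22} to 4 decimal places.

r_{22} = 5.5893

a_1 = (1, 2, 2, -4); ‖a_1‖ = 5.0000, so e_1 = (0.2000, 0.4000, 0.4000, -0.8000).
e_1·a_2 = 0.2000·4 + 0.4000·(-2) + 0.4000·(-4) + (-0.8000)·1 = -2.4000.
u_2 = a_2 + 2.4000·e_1 = (4.4800, -1.0400, -3.0400, -0.9200).
r_{22} = ‖u_2‖ = 5.5893.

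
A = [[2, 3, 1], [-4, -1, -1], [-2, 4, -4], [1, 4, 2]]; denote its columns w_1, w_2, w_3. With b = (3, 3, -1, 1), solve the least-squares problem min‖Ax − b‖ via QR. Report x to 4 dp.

x = (-0.7774, 0.3396, 0.8999)

w_1 = (2, -4, -2, 1); ‖w_1‖ = 5.0000, so e_1 = (0.4000, -0.8000, -0.4000, 0.2000).
e_1·w_2 = 0.4000·3 + (-0.8000)·(-1) + (-0.4000)·4 + 0.2000·4 = 1.2000.
u_2 = w_2 − 1.2000·e_1 = (2.5200, -0.0400, 4.4800, 3.7600).
‖u_2‖ = 6.3687, so e_2 = (0.3957, -0.0063, 0.7034, 0.5904).
e_1·w_3 = 0.4000·1 + (-0.8000)·(-1) + (-0.4000)·(-4) + 0.2000·2 = 3.2000; e_2·w_3 = 0.3957·1 + (-0.0063)·(-1) + 0.7034·(-4) + 0.5904·2 = -1.2310.
u_3 = w_3 − 3.2000·e_1 + 1.2310·e_2 = (0.2071, 1.5523, -1.8540, 2.0868).
‖u_3‖ = 3.2007, so e_3 = (0.0647, 0.4850, -0.5793, 0.6520).
Qᵀb = (-0.6000, 1.0552, 2.8803).
Back-substitute: x_3 = 2.8803/3.2007 = 0.8999.
x_2 = (1.0552 + 1.2310·0.8999)/6.3687 = 0.3396.
x_1 = (-0.6000 − 1.2000·0.3396 − 3.2000·0.8999)/5.0000 = -0.7774.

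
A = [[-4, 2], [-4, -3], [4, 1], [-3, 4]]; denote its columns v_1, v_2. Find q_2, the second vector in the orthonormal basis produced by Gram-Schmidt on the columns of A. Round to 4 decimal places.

v_1 = (-4, -4, 4, -3); ‖v_1‖ = 7.5498, so q_1 = (-0.5298, -0.5298, 0.5298, -0.3974).
q_1·v_2 = (-0.5298)·2 + (-0.5298)·(-3) + 0.5298·1 + (-0.3974)·4 = -0.5298.
u_2 = v_2 + 0.5298·q_1 = (1.7193, -3.2807, 1.2807, 3.7895).
‖u_2‖ = 5.4515, so q_2 = (0.3154, -0.6018, 0.2349, 0.6951).

q_2 = (0.3154, -0.6018, 0.2349, 0.6951)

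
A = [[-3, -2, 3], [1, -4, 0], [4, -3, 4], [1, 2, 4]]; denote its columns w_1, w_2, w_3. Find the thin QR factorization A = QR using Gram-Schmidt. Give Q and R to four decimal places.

q_1 = w_1/‖w_1‖ = (-3, 1, 4, 1)/5.1962 = (-0.5774, 0.1925, 0.7698, 0.1925).
r_{12} = q_1·w_2 = -1.5396.
u_2 = w_2 + 1.5396·q_1 = (-2.8889, -3.7037, -1.8148, 2.2963).
‖u_2‖ = 5.5344, so q_2 = (-0.5220, -0.6692, -0.3279, 0.4149).
r_{13} = q_1·w_3 = 2.1170; r_{23} = q_2·w_3 = -1.2180.
u_3 = w_3 − 2.1170·q_1 + 1.2180·q_2 = (3.5865, -1.2225, 1.9710, 4.0979).
‖u_3‖ = 5.9190, so q_3 = (0.6059, -0.2065, 0.3330, 0.6923).

Q = [[-0.5774, -0.5220, 0.6059], [0.1925, -0.6692, -0.2065], [0.7698, -0.3279, 0.3330], [0.1925, 0.4149, 0.6923]], R = [[5.1962, -1.5396, 2.1170], [0.0000, 5.5344, -1.2180], [0.0000, 0.0000, 5.9190]]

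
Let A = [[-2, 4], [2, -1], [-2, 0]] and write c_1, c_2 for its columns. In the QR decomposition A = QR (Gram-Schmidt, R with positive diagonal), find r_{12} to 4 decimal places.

c_1 = (-2, 2, -2); ‖c_1‖ = 3.4641, so q_1 = (-0.5774, 0.5774, -0.5774).
r_{12} = q_1·c_2 = -2.8868.

r_{12} = -2.8868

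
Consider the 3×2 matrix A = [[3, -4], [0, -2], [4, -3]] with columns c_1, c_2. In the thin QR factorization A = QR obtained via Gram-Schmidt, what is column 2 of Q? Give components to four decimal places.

c_1 = (3, 0, 4); ‖c_1‖ = 5.0000, so e_1 = (0.6000, 0.0000, 0.8000).
e_1·c_2 = 0.6000·(-4) + 0.0000·(-2) + 0.8000·(-3) = -4.8000.
u_2 = c_2 + 4.8000·e_1 = (-1.1200, -2.0000, 0.8400).
‖u_2‖ = 2.4413, so e_2 = (-0.4588, -0.8192, 0.3441).

e_2 = (-0.4588, -0.8192, 0.3441)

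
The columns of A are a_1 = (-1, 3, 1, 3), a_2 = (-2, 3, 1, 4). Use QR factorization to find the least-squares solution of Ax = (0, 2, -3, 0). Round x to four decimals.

e_1 = a_1/‖a_1‖ = (-1, 3, 1, 3)/4.4721 = (-0.2236, 0.6708, 0.2236, 0.6708).
r_{12} = e_1·a_2 = 5.3666.
u_2 = a_2 − 5.3666·e_1 = (-0.8000, -0.6000, -0.2000, 0.4000).
‖u_2‖ = 1.0954, so e_2 = (-0.7303, -0.5477, -0.1826, 0.3651).
Qᵀb = (0.6708, -0.5477).
Back-substitute: x_2 = -0.5477/1.0954 = -0.5000.
x_1 = (0.6708 − 5.3666·(-0.5000))/4.4721 = 0.7500.

x = (0.7500, -0.5000)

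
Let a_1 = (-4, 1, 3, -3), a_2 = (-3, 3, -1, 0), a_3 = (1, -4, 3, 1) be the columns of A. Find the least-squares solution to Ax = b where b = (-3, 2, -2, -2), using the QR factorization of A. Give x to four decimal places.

x = (0.3220, 0.1283, -0.5943)

e_1 = a_1/‖a_1‖ = (-4, 1, 3, -3)/5.9161 = (-0.6761, 0.1690, 0.5071, -0.5071).
r_{12} = e_1·a_2 = 2.0284.
u_2 = a_2 − 2.0284·e_1 = (-1.6286, 2.6571, -2.0286, 1.0286).
‖u_2‖ = 3.8582, so e_2 = (-0.4221, 0.6887, -0.5258, 0.2666).
r_{13} = e_1·a_3 = -0.3381; r_{23} = e_2·a_3 = -4.4877.
u_3 = a_3 + 0.3381·e_1 + 4.4877·e_2 = (-1.1228, -0.8522, 0.8119, 2.0250).
‖u_3‖ = 2.5974, so e_3 = (-0.4323, -0.3281, 0.3126, 0.7796).
Qᵀb = (2.3664, 3.1621, -1.5437).
Back-substitute: x_3 = -1.5437/2.5974 = -0.5943.
x_2 = (3.1621 + 4.4877·(-0.5943))/3.8582 = 0.1283.
x_1 = (2.3664 − 2.0284·0.1283 + 0.3381·(-0.5943))/5.9161 = 0.3220.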